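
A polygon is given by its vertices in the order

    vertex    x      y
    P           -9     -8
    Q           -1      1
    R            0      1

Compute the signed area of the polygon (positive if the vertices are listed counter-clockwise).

Apply the shoelace (surveyor's) formula: 2A = Σ (x_i·y_{i+1} − x_{i+1}·y_i), indices taken mod 3.
Σ = (-17) + (-1) + (9) = -9
Signed area = Σ/2 = -4.5 (negative ⇒ clockwise traversal).

-4.5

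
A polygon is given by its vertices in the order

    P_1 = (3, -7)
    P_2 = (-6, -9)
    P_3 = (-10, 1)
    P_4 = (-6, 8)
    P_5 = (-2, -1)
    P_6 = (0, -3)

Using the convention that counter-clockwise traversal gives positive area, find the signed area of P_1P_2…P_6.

Apply the shoelace (surveyor's) formula: 2A = Σ (x_i·y_{i+1} − x_{i+1}·y_i), indices taken mod 6.
Cross-terms: -69, -96, -74, 22, 6, 9  ⇒  Σ = -202
Signed area = Σ/2 = -101 (negative ⇒ clockwise traversal).

-101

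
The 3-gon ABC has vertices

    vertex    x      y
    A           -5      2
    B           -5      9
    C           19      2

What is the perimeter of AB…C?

|AB| = √((0)² + (7)²) = √49 = 7
|BC| = √((24)² + (-7)²) = √625 = 25
|CA| = √((-24)² + (0)²) = √576 = 24
Perimeter = 7 + 25 + 24 = 56.

56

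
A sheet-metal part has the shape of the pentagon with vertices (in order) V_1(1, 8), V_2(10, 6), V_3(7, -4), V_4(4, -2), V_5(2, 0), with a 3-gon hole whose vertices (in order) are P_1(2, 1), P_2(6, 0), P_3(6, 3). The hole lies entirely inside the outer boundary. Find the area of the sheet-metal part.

61

Outer boundary:
Apply the surveyor's formula: 2A = Σ (x_i·y_{i+1} − x_{i+1}·y_i), indices taken mod 5.
Cross-terms: -74, -82, 2, 4, 16  ⇒  Σ = -134
Area = |Σ|/2 = 67.
Hole:
Σ = (-6) + (18) + (0) = 12
Area = |Σ|/2 = 6.
Net area = 67 − 6 = 61.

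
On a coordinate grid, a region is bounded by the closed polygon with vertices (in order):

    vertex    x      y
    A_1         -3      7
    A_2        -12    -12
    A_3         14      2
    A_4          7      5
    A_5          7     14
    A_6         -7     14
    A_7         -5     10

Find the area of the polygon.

287

Apply the shoelace formula: 2A = Σ (x_i·y_{i+1} − x_{i+1}·y_i), indices taken mod 7.
Σ = (120) + (144) + (56) + (63) + (196) + (0) + (-5) = 574
Area = |Σ|/2 = 287.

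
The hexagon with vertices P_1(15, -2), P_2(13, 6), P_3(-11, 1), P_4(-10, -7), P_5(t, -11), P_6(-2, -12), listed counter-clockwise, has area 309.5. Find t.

Write out the shoelace sum; only the two edges meeting at P_5 involve t:
2·Area = [((-10)·(-11) − t·(-7)) + (t·(-12) − (-2)·(-11))] + 466
       = -5·t + 554 = 619
⇒ t = -13.

-13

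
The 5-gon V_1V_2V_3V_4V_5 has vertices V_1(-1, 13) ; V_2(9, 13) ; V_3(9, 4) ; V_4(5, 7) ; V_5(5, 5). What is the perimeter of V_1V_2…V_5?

36

|V_1V_2| = √((10)² + (0)²) = √100 = 10
|V_2V_3| = √((0)² + (-9)²) = √81 = 9
|V_3V_4| = √((-4)² + (3)²) = √25 = 5
|V_4V_5| = √((0)² + (-2)²) = √4 = 2
|V_5V_1| = √((-6)² + (8)²) = √100 = 10
Perimeter = 10 + 9 + 5 + 2 + 10 = 36.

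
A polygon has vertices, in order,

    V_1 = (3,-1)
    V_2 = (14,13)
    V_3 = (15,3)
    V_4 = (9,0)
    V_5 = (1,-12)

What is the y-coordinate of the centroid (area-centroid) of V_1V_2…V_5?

Apply the shoelace formula. First the cross-terms c_i = x_i·y_{i+1} − x_{i+1}·y_i:
  53, -153, -27, -108, 35  ⇒  2A = -200, A = -100.
Then Σ (y_i + y_{i+1})·c_i = -1052, so ȳ = -1052 / (6·(-100)) = 263/150.

263/150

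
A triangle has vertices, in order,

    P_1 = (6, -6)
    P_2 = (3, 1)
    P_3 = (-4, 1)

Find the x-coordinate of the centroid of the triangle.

Apply the shoelace (surveyor's) formula. First the cross-terms c_i = x_i·y_{i+1} − x_{i+1}·y_i:
  24, 7, 18  ⇒  2A = 49, A = 24.5.
Then Σ (x_i + x_{i+1})·c_i = 245, so x̄ = 245 / (6·24.5) = 5/3.

5/3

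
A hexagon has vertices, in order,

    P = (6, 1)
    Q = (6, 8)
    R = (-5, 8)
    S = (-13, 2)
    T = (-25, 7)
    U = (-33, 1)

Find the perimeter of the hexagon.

90

|PQ| = √((0)² + (7)²) = √49 = 7
|QR| = √((-11)² + (0)²) = √121 = 11
|RS| = √((-8)² + (-6)²) = √100 = 10
|ST| = √((-12)² + (5)²) = √169 = 13
|TU| = √((-8)² + (-6)²) = √100 = 10
|UP| = √((39)² + (0)²) = √1521 = 39
Perimeter = 7 + 11 + 10 + 13 + 10 + 39 = 90.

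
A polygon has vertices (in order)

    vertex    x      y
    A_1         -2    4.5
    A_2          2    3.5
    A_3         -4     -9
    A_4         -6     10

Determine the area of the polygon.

Apply the shoelace (surveyor's) formula: 2A = Σ (x_i·y_{i+1} − x_{i+1}·y_i), indices taken mod 4.
A_1→A_2: (-2)(3.5) − (2)(4.5) = -16
A_2→A_3: (2)(-9) − (-4)(3.5) = -4
A_3→A_4: (-4)(10) − (-6)(-9) = -94
A_4→A_1: (-6)(4.5) − (-2)(10) = -7
Σ = -121
Area = |Σ|/2 = 60.5.

60.5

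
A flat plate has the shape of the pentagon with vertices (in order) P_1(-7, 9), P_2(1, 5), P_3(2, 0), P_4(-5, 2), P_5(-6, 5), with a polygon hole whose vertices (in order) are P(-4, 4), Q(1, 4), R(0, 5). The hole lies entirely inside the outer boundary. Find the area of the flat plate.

38.5

Outer boundary:
Apply Gauss's area formula: 2A = Σ (x_i·y_{i+1} − x_{i+1}·y_i), indices taken mod 5.
P_1→P_2: (-7)(5) − (1)(9) = -44
P_2→P_3: (1)(0) − (2)(5) = -10
P_3→P_4: (2)(2) − (-5)(0) = 4
P_4→P_5: (-5)(5) − (-6)(2) = -13
P_5→P_1: (-6)(9) − (-7)(5) = -19
Σ = -82
Area = |Σ|/2 = 41.
Hole:
Cross-terms: -20, 5, 20  ⇒  Σ = 5
Area = |Σ|/2 = 2.5.
Net area = 41 − 2.5 = 38.5.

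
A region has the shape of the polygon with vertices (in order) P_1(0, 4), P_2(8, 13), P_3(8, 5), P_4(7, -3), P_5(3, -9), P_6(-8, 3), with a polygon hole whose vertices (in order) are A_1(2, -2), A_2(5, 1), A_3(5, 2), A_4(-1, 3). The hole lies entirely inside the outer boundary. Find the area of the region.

Outer boundary:
Apply the shoelace formula: 2A = Σ (x_i·y_{i+1} − x_{i+1}·y_i), indices taken mod 6.
Σ = (-32) + (-64) + (-59) + (-54) + (-63) + (-32) = -304
Area = |Σ|/2 = 152.
Hole:
Σ = (12) + (5) + (17) + (-4) = 30
Area = |Σ|/2 = 15.
Net area = 152 − 15 = 137.

137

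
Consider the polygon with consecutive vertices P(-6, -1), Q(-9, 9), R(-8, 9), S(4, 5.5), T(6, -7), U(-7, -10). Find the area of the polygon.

187.5

P→Q: (-6)(9) − (-9)(-1) = -63
Q→R: (-9)(9) − (-8)(9) = -9
R→S: (-8)(5.5) − (4)(9) = -80
S→T: (4)(-7) − (6)(5.5) = -61
T→U: (6)(-10) − (-7)(-7) = -109
U→P: (-7)(-1) − (-6)(-10) = -53
Σ = -375
Area = |Σ|/2 = 187.5.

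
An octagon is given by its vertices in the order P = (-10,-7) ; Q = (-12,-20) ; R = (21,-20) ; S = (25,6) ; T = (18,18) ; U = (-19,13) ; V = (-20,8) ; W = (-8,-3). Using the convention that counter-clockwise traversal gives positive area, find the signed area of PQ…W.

Apply the shoelace (surveyor's) formula: 2A = Σ (x_i·y_{i+1} − x_{i+1}·y_i), indices taken mod 8.
Cross-terms: 116, 660, 626, 342, 576, 108, 124, 26  ⇒  Σ = 2578
Signed area = Σ/2 = 1289 (positive ⇒ counter-clockwise traversal).

1289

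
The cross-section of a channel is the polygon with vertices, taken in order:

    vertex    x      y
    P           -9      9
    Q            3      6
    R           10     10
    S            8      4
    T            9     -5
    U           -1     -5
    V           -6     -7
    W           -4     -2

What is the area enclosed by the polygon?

P→Q: (-9)(6) − (3)(9) = -81
Q→R: (3)(10) − (10)(6) = -30
R→S: (10)(4) − (8)(10) = -40
S→T: (8)(-5) − (9)(4) = -76
T→U: (9)(-5) − (-1)(-5) = -50
U→V: (-1)(-7) − (-6)(-5) = -23
V→W: (-6)(-2) − (-4)(-7) = -16
W→P: (-4)(9) − (-9)(-2) = -54
Σ = -370
Area = |Σ|/2 = 185.

185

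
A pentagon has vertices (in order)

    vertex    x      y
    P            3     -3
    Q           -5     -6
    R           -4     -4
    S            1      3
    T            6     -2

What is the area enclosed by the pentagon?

Apply the surveyor's formula: 2A = Σ (x_i·y_{i+1} − x_{i+1}·y_i), indices taken mod 5.
Σ = (-33) + (-4) + (-8) + (-20) + (-12) = -77
Area = |Σ|/2 = 38.5.

38.5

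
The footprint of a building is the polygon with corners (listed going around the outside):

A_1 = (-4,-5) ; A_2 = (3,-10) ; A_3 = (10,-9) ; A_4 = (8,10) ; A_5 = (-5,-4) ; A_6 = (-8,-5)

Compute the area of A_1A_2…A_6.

Apply the shoelace (surveyor's) formula: 2A = Σ (x_i·y_{i+1} − x_{i+1}·y_i), indices taken mod 6.
Σ = (55) + (73) + (172) + (18) + (-7) + (20) = 331
Area = |Σ|/2 = 165.5.

165.5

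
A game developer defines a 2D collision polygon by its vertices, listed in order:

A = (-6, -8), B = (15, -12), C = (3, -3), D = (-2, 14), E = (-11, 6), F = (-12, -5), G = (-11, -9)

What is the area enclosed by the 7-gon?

287.5

Σ = (192) + (-9) + (36) + (142) + (127) + (53) + (34) = 575
Area = |Σ|/2 = 287.5.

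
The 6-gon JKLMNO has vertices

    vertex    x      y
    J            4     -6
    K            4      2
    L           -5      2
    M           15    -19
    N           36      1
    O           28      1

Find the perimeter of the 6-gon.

|JK| = √((0)² + (8)²) = √64 = 8
|KL| = √((-9)² + (0)²) = √81 = 9
|LM| = √((20)² + (-21)²) = √841 = 29
|MN| = √((21)² + (20)²) = √841 = 29
|NO| = √((-8)² + (0)²) = √64 = 8
|OJ| = √((-24)² + (-7)²) = √625 = 25
Perimeter = 8 + 9 + 29 + 29 + 8 + 25 = 108.

108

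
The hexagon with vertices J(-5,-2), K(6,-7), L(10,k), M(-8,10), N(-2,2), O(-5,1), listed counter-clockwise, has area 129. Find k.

Write out the shoelace sum; only the two edges meeting at L involve k:
2·Area = [(6·k − 10·(-7)) + (10·10 − (-8)·k)] + 74
       = 14·k + 244 = 258
⇒ k = 1.

1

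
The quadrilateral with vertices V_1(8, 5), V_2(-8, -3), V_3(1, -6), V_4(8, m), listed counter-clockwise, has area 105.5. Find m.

-8

Write out the shoelace sum; only the two edges meeting at V_4 involve m:
2·Area = [(1·m − 8·(-6)) + (8·5 − 8·m)] + 67
       = -7·m + 155 = 211
⇒ m = -8.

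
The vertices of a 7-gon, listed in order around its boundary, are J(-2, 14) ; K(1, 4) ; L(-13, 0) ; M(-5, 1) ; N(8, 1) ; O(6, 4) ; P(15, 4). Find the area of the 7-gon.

106

Cross-terms: -22, 52, -13, -13, 26, -36, 218  ⇒  Σ = 212
Area = |Σ|/2 = 106.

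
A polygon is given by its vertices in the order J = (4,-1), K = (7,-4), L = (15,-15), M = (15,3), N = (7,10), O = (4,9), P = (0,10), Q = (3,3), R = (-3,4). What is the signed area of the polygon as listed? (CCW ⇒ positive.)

193

Σ = (-9) + (-45) + (270) + (129) + (23) + (40) + (-30) + (21) + (-13) = 386
Signed area = Σ/2 = 193 (positive ⇒ counter-clockwise traversal).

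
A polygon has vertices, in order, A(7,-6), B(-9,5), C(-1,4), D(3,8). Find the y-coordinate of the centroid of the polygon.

Apply Gauss's area formula. First the cross-terms c_i = x_i·y_{i+1} − x_{i+1}·y_i:
  -19, -31, -20, -74  ⇒  2A = -144, A = -72.
Then Σ (y_i + y_{i+1})·c_i = -648, so ȳ = -648 / (6·(-72)) = 1.5.

1.5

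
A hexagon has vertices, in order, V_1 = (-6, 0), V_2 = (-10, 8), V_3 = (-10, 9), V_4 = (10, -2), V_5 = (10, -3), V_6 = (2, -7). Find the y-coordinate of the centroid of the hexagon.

Apply the surveyor's formula. First the cross-terms c_i = x_i·y_{i+1} − x_{i+1}·y_i:
  -48, -10, -70, -10, -64, -42  ⇒  2A = -244, A = -122.
Then Σ (y_i + y_{i+1})·c_i = -60, so ȳ = -60 / (6·(-122)) = 5/61.

5/61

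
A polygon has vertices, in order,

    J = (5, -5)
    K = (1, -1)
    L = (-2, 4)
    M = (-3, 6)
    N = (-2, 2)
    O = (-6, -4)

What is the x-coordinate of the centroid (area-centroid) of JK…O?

-121/117

Apply the shoelace (surveyor's) formula. First the cross-terms c_i = x_i·y_{i+1} − x_{i+1}·y_i:
  0, 2, 0, 6, 20, 50  ⇒  2A = 78, A = 39.
Then Σ (x_i + x_{i+1})·c_i = -242, so x̄ = -242 / (6·39) = -121/117.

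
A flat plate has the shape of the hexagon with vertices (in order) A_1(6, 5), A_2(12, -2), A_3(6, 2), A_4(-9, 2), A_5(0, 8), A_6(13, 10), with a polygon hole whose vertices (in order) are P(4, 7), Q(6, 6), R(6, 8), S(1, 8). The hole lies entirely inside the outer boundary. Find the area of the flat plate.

84

Outer boundary:
Apply Gauss's area formula: 2A = Σ (x_i·y_{i+1} − x_{i+1}·y_i), indices taken mod 6.
Σ = (-72) + (36) + (30) + (-72) + (-104) + (5) = -177
Area = |Σ|/2 = 88.5.
Hole:
Apply the shoelace formula: 2A = Σ (x_i·y_{i+1} − x_{i+1}·y_i), indices taken mod 4.
Σ = (-18) + (12) + (40) + (-25) = 9
Area = |Σ|/2 = 4.5.
Net area = 88.5 − 4.5 = 84.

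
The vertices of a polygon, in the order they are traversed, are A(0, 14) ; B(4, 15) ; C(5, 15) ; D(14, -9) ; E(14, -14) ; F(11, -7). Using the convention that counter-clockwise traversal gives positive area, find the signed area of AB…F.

Apply the surveyor's formula: 2A = Σ (x_i·y_{i+1} − x_{i+1}·y_i), indices taken mod 6.
Σ = (-56) + (-15) + (-255) + (-70) + (56) + (154) = -186
Signed area = Σ/2 = -93 (negative ⇒ clockwise traversal).

-93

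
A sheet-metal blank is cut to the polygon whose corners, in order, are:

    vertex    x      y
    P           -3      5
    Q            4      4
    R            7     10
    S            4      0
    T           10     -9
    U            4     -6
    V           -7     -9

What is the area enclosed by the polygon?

Σ = (-32) + (12) + (-40) + (-36) + (-24) + (-78) + (-62) = -260
Area = |Σ|/2 = 130.

130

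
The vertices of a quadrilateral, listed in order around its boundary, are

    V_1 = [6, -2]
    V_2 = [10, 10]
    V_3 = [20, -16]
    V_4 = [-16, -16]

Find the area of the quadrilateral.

364

Σ = (80) + (-360) + (-576) + (128) = -728
Area = |Σ|/2 = 364.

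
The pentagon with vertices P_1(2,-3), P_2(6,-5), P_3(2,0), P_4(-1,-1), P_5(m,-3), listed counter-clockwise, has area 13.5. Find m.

The doubled signed area Σ (x_i y_{i+1} − x_{i+1} y_i) is linear in m.
With m=0 it equals 25; the coefficient of m is -2 (from the two edges through P_5).
So -2·m + 25 = 2·13.5 = 27 ⇒ m = -1.

-1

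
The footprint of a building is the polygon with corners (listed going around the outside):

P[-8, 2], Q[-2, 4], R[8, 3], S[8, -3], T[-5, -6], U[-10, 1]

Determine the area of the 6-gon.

127

Apply Gauss's area formula: 2A = Σ (x_i·y_{i+1} − x_{i+1}·y_i), indices taken mod 6.
Σ = (-28) + (-38) + (-48) + (-63) + (-65) + (-12) = -254
Area = |Σ|/2 = 127.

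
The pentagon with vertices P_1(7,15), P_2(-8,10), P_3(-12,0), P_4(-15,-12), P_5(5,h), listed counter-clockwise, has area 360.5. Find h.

-6

Write out the shoelace sum; only the two edges meeting at P_5 involve h:
2·Area = [((-15)·h − 5·(-12)) + (5·15 − 7·h)] + 454
       = -22·h + 589 = 721
⇒ h = -6.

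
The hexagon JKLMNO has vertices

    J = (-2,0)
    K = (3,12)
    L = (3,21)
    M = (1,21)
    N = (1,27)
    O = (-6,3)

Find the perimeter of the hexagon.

|JK| = √((5)² + (12)²) = √169 = 13
|KL| = √((0)² + (9)²) = √81 = 9
|LM| = √((-2)² + (0)²) = √4 = 2
|MN| = √((0)² + (6)²) = √36 = 6
|NO| = √((-7)² + (-24)²) = √625 = 25
|OJ| = √((4)² + (-3)²) = √25 = 5
Perimeter = 13 + 9 + 2 + 6 + 25 + 5 = 60.

60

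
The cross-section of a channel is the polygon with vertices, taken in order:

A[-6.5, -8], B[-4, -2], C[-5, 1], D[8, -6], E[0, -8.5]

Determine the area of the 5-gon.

Apply the shoelace (surveyor's) formula: 2A = Σ (x_i·y_{i+1} − x_{i+1}·y_i), indices taken mod 5.
Cross-terms: -19, -14, 22, -68, -55.25  ⇒  Σ = -134.25
Area = |Σ|/2 = 67.125.

67.125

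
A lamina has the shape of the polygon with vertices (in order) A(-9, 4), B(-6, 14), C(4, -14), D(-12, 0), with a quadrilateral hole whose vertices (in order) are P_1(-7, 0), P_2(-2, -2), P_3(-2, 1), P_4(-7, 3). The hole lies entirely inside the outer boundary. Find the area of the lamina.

Outer boundary:
Apply the shoelace formula: 2A = Σ (x_i·y_{i+1} − x_{i+1}·y_i), indices taken mod 4.
A→B: (-9)(14) − (-6)(4) = -102
B→C: (-6)(-14) − (4)(14) = 28
C→D: (4)(0) − (-12)(-14) = -168
D→A: (-12)(4) − (-9)(0) = -48
Σ = -290
Area = |Σ|/2 = 145.
Hole:
Apply Gauss's area formula: 2A = Σ (x_i·y_{i+1} − x_{i+1}·y_i), indices taken mod 4.
P_1→P_2: (-7)(-2) − (-2)(0) = 14
P_2→P_3: (-2)(1) − (-2)(-2) = -6
P_3→P_4: (-2)(3) − (-7)(1) = 1
P_4→P_1: (-7)(0) − (-7)(3) = 21
Σ = 30
Area = |Σ|/2 = 15.
Net area = 145 − 15 = 130.

130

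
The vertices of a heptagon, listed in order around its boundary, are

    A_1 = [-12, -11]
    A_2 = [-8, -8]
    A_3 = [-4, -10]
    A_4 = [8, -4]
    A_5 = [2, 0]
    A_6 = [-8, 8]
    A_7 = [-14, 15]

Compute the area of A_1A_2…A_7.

251

Apply Gauss's area formula: 2A = Σ (x_i·y_{i+1} − x_{i+1}·y_i), indices taken mod 7.
A_1→A_2: (-12)(-8) − (-8)(-11) = 8
A_2→A_3: (-8)(-10) − (-4)(-8) = 48
A_3→A_4: (-4)(-4) − (8)(-10) = 96
A_4→A_5: (8)(0) − (2)(-4) = 8
A_5→A_6: (2)(8) − (-8)(0) = 16
A_6→A_7: (-8)(15) − (-14)(8) = -8
A_7→A_1: (-14)(-11) − (-12)(15) = 334
Σ = 502
Area = |Σ|/2 = 251.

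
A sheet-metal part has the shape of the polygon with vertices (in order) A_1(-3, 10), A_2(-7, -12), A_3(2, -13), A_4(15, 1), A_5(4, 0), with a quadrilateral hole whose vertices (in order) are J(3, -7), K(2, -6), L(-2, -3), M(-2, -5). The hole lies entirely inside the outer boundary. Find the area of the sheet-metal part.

221.5

Outer boundary:
Apply the surveyor's formula: 2A = Σ (x_i·y_{i+1} − x_{i+1}·y_i), indices taken mod 5.
A_1→A_2: (-3)(-12) − (-7)(10) = 106
A_2→A_3: (-7)(-13) − (2)(-12) = 115
A_3→A_4: (2)(1) − (15)(-13) = 197
A_4→A_5: (15)(0) − (4)(1) = -4
A_5→A_1: (4)(10) − (-3)(0) = 40
Σ = 454
Area = |Σ|/2 = 227.
Hole:
Apply the shoelace formula: 2A = Σ (x_i·y_{i+1} − x_{i+1}·y_i), indices taken mod 4.
J→K: (3)(-6) − (2)(-7) = -4
K→L: (2)(-3) − (-2)(-6) = -18
L→M: (-2)(-5) − (-2)(-3) = 4
M→J: (-2)(-7) − (3)(-5) = 29
Σ = 11
Area = |Σ|/2 = 5.5.
Net area = 227 − 5.5 = 221.5.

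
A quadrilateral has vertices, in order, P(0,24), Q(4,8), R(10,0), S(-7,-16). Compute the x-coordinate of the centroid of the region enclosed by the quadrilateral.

Apply the surveyor's formula. First the cross-terms c_i = x_i·y_{i+1} − x_{i+1}·y_i:
  -96, -80, -160, -168  ⇒  2A = -504, A = -252.
Then Σ (x_i + x_{i+1})·c_i = -808, so x̄ = -808 / (6·(-252)) = 101/189.

101/189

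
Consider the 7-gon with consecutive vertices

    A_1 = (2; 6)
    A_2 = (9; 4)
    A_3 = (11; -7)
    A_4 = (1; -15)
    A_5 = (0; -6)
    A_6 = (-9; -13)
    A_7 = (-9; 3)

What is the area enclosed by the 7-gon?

Σ = (-46) + (-107) + (-158) + (-6) + (-54) + (-144) + (-60) = -575
Area = |Σ|/2 = 287.5.

287.5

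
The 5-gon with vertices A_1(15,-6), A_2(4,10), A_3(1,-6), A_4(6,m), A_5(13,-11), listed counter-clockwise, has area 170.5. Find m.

Write out the shoelace sum; only the two edges meeting at A_4 involve m:
2·Area = [(1·m − 6·(-6)) + (6·(-11) − 13·m)] + 227
       = -12·m + 197 = 341
⇒ m = -12.

-12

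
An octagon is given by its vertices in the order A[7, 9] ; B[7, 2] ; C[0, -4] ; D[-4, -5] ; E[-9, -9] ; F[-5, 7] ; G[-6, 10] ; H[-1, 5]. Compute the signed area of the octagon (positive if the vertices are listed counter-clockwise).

A→B: (7)(2) − (7)(9) = -49
B→C: (7)(-4) − (0)(2) = -28
C→D: (0)(-5) − (-4)(-4) = -16
D→E: (-4)(-9) − (-9)(-5) = -9
E→F: (-9)(7) − (-5)(-9) = -108
F→G: (-5)(10) − (-6)(7) = -8
G→H: (-6)(5) − (-1)(10) = -20
H→A: (-1)(9) − (7)(5) = -44
Σ = -282
Signed area = Σ/2 = -141 (negative ⇒ clockwise traversal).

-141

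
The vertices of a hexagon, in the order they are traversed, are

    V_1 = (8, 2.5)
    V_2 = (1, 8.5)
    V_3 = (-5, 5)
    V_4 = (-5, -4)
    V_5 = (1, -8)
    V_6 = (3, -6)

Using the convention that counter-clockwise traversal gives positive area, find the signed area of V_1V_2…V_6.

137.75

Apply the surveyor's formula: 2A = Σ (x_i·y_{i+1} − x_{i+1}·y_i), indices taken mod 6.
Σ = (65.5) + (47.5) + (45) + (44) + (18) + (55.5) = 275.5
Signed area = Σ/2 = 137.75 (positive ⇒ counter-clockwise traversal).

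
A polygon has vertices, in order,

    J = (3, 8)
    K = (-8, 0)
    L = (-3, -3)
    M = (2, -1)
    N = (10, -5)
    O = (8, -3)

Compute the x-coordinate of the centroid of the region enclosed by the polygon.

13/18

Apply the shoelace formula. First the cross-terms c_i = x_i·y_{i+1} − x_{i+1}·y_i:
  64, 24, 9, 0, 10, 73  ⇒  2A = 180, A = 90.
Then Σ (x_i + x_{i+1})·c_i = 390, so x̄ = 390 / (6·90) = 13/18.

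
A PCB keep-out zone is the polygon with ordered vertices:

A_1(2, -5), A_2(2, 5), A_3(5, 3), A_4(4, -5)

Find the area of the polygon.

23

Apply the shoelace formula: 2A = Σ (x_i·y_{i+1} − x_{i+1}·y_i), indices taken mod 4.
Σ = (20) + (-19) + (-37) + (-10) = -46
Area = |Σ|/2 = 23.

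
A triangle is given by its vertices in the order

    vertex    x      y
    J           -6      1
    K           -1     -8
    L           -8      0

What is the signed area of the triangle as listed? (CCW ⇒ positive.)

-11.5

Apply the shoelace (surveyor's) formula: 2A = Σ (x_i·y_{i+1} − x_{i+1}·y_i), indices taken mod 3.
Cross-terms: 49, -64, -8  ⇒  Σ = -23
Signed area = Σ/2 = -11.5 (negative ⇒ clockwise traversal).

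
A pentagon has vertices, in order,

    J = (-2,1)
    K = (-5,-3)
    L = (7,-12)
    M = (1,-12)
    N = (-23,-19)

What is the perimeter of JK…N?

80

|JK| = √((-3)² + (-4)²) = √25 = 5
|KL| = √((12)² + (-9)²) = √225 = 15
|LM| = √((-6)² + (0)²) = √36 = 6
|MN| = √((-24)² + (-7)²) = √625 = 25
|NJ| = √((21)² + (20)²) = √841 = 29
Perimeter = 5 + 15 + 6 + 25 + 29 = 80.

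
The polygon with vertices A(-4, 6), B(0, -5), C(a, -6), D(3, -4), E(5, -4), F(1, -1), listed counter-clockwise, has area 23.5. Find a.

The doubled signed area Σ (x_i y_{i+1} − x_{i+1} y_i) is linear in a.
With a=0 it equals 47; the coefficient of a is 1 (from the two edges through C).
So 1·a + 47 = 2·23.5 = 47 ⇒ a = 0.

0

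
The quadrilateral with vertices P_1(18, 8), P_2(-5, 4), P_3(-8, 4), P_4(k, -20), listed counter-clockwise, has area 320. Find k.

The doubled signed area Σ (x_i y_{i+1} − x_{i+1} y_i) is linear in k.
With k=0 it equals 644; the coefficient of k is 4 (from the two edges through P_4).
So 4·k + 644 = 2·320 = 640 ⇒ k = -1.

-1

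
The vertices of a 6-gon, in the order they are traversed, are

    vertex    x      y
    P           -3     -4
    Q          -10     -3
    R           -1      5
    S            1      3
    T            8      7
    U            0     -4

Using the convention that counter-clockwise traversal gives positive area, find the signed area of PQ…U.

Apply the shoelace formula: 2A = Σ (x_i·y_{i+1} − x_{i+1}·y_i), indices taken mod 6.
Σ = (-31) + (-53) + (-8) + (-17) + (-32) + (-12) = -153
Signed area = Σ/2 = -76.5 (negative ⇒ clockwise traversal).

-76.5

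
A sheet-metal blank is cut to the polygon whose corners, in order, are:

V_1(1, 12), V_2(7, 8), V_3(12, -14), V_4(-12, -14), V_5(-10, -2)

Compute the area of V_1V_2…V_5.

420

Apply the shoelace formula: 2A = Σ (x_i·y_{i+1} − x_{i+1}·y_i), indices taken mod 5.
Σ = (-76) + (-194) + (-336) + (-116) + (-118) = -840
Area = |Σ|/2 = 420.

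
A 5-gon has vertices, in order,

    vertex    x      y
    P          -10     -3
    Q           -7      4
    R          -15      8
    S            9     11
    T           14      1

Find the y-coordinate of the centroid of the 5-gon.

Apply the shoelace (surveyor's) formula. First the cross-terms c_i = x_i·y_{i+1} − x_{i+1}·y_i:
  -61, 4, -237, -145, -32  ⇒  2A = -471, A = -235.5.
Then Σ (y_i + y_{i+1})·c_i = -6192, so ȳ = -6192 / (6·(-235.5)) = 688/157.

688/157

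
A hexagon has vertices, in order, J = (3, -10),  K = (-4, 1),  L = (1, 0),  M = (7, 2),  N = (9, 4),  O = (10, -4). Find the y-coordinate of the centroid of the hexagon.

Apply the shoelace formula. First the cross-terms c_i = x_i·y_{i+1} − x_{i+1}·y_i:
  -37, -1, 2, 10, -76, -88  ⇒  2A = -190, A = -95.
Then Σ (y_i + y_{i+1})·c_i = 1628, so ȳ = 1628 / (6·(-95)) = -814/285.

-814/285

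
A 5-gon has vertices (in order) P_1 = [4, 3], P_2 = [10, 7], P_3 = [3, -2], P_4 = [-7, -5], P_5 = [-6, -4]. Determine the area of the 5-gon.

38

Apply Gauss's area formula: 2A = Σ (x_i·y_{i+1} − x_{i+1}·y_i), indices taken mod 5.
Cross-terms: -2, -41, -29, -2, -2  ⇒  Σ = -76
Area = |Σ|/2 = 38.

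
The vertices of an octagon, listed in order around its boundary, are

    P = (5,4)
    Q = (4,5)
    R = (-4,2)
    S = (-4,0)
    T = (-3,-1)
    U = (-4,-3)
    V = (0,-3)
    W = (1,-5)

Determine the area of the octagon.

49

Cross-terms: 9, 28, 8, 4, 5, 12, 3, 29  ⇒  Σ = 98
Area = |Σ|/2 = 49.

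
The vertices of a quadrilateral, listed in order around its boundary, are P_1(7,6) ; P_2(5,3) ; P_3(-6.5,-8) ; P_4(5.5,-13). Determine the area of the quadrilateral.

Apply the shoelace (surveyor's) formula: 2A = Σ (x_i·y_{i+1} − x_{i+1}·y_i), indices taken mod 4.
Σ = (-9) + (-20.5) + (128.5) + (124) = 223
Area = |Σ|/2 = 111.5.

111.5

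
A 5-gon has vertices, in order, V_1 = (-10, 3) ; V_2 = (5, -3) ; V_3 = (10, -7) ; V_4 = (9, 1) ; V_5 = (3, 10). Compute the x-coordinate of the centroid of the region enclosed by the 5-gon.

Apply the shoelace (surveyor's) formula. First the cross-terms c_i = x_i·y_{i+1} − x_{i+1}·y_i:
  15, -5, 73, 87, 109  ⇒  2A = 279, A = 139.5.
Then Σ (x_i + x_{i+1})·c_i = 1518, so x̄ = 1518 / (6·139.5) = 506/279.

506/279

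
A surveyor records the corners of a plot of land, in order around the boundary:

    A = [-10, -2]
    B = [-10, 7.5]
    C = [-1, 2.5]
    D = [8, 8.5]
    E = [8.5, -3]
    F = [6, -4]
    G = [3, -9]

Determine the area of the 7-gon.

Apply the shoelace formula: 2A = Σ (x_i·y_{i+1} − x_{i+1}·y_i), indices taken mod 7.
Σ = (-95) + (-17.5) + (-28.5) + (-96.25) + (-16) + (-42) + (-96) = -391.25
Area = |Σ|/2 = 195.625.

195.625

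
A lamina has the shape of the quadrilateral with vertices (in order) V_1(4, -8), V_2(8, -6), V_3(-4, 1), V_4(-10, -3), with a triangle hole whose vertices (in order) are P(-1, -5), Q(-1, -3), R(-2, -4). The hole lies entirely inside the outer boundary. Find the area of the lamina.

68

Outer boundary:
Apply Gauss's area formula: 2A = Σ (x_i·y_{i+1} − x_{i+1}·y_i), indices taken mod 4.
Σ = (40) + (-16) + (22) + (92) = 138
Area = |Σ|/2 = 69.
Hole:
Apply the shoelace formula: 2A = Σ (x_i·y_{i+1} − x_{i+1}·y_i), indices taken mod 3.
Cross-terms: -2, -2, 6  ⇒  Σ = 2
Area = |Σ|/2 = 1.
Net area = 69 − 1 = 68.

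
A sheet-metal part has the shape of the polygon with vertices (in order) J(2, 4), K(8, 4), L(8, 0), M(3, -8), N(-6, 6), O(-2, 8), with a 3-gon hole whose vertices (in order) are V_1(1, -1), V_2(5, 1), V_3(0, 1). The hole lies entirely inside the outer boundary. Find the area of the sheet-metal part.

100

Outer boundary:
Apply the surveyor's formula: 2A = Σ (x_i·y_{i+1} − x_{i+1}·y_i), indices taken mod 6.
Σ = (-24) + (-32) + (-64) + (-30) + (-36) + (-24) = -210
Area = |Σ|/2 = 105.
Hole:
Apply Gauss's area formula: 2A = Σ (x_i·y_{i+1} − x_{i+1}·y_i), indices taken mod 3.
Σ = (6) + (5) + (-1) = 10
Area = |Σ|/2 = 5.
Net area = 105 − 5 = 100.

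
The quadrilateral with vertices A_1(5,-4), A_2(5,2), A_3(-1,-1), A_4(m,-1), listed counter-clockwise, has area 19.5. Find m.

-2

The doubled signed area Σ (x_i y_{i+1} − x_{i+1} y_i) is linear in m.
With m=0 it equals 33; the coefficient of m is -3 (from the two edges through A_4).
So -3·m + 33 = 2·19.5 = 39 ⇒ m = -2.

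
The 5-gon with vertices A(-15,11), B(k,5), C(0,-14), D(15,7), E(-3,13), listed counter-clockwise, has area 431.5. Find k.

-14

The doubled signed area Σ (x_i y_{i+1} − x_{i+1} y_i) is linear in k.
With k=0 it equals 513; the coefficient of k is -25 (from the two edges through B).
So -25·k + 513 = 2·431.5 = 863 ⇒ k = -14.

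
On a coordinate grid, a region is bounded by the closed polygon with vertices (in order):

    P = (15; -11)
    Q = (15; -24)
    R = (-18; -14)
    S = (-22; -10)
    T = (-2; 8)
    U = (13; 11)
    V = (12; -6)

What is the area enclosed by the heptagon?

769.5

Apply the shoelace formula: 2A = Σ (x_i·y_{i+1} − x_{i+1}·y_i), indices taken mod 7.
P→Q: (15)(-24) − (15)(-11) = -195
Q→R: (15)(-14) − (-18)(-24) = -642
R→S: (-18)(-10) − (-22)(-14) = -128
S→T: (-22)(8) − (-2)(-10) = -196
T→U: (-2)(11) − (13)(8) = -126
U→V: (13)(-6) − (12)(11) = -210
V→P: (12)(-11) − (15)(-6) = -42
Σ = -1539
Area = |Σ|/2 = 769.5.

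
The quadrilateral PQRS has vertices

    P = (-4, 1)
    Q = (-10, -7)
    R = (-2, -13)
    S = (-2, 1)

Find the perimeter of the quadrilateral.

|PQ| = √((-6)² + (-8)²) = √100 = 10
|QR| = √((8)² + (-6)²) = √100 = 10
|RS| = √((0)² + (14)²) = √196 = 14
|SP| = √((-2)² + (0)²) = √4 = 2
Perimeter = 10 + 10 + 14 + 2 = 36.

36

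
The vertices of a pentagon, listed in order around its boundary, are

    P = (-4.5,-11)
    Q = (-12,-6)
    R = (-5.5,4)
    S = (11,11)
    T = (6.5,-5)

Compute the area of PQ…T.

255.5

Apply Gauss's area formula: 2A = Σ (x_i·y_{i+1} − x_{i+1}·y_i), indices taken mod 5.
P→Q: (-4.5)(-6) − (-12)(-11) = -105
Q→R: (-12)(4) − (-5.5)(-6) = -81
R→S: (-5.5)(11) − (11)(4) = -104.5
S→T: (11)(-5) − (6.5)(11) = -126.5
T→P: (6.5)(-11) − (-4.5)(-5) = -94
Σ = -511
Area = |Σ|/2 = 255.5.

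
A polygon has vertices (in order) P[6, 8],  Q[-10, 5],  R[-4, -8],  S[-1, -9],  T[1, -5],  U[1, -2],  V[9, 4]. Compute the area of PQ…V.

Cross-terms: 110, 100, 28, 14, 3, 22, 48  ⇒  Σ = 325
Area = |Σ|/2 = 162.5.

162.5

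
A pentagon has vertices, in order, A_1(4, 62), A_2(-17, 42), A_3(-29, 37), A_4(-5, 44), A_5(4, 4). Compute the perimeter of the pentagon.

166

|A_1A_2| = √((-21)² + (-20)²) = √841 = 29
|A_2A_3| = √((-12)² + (-5)²) = √169 = 13
|A_3A_4| = √((24)² + (7)²) = √625 = 25
|A_4A_5| = √((9)² + (-40)²) = √1681 = 41
|A_5A_1| = √((0)² + (58)²) = √3364 = 58
Perimeter = 29 + 13 + 25 + 41 + 58 = 166.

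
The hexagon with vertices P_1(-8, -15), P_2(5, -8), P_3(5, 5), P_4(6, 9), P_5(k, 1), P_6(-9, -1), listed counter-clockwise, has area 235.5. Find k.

-11

Write out the shoelace sum; only the two edges meeting at P_5 involve k:
2·Area = [(6·1 − k·9) + (k·(-1) − (-9)·1)] + 346
       = -10·k + 361 = 471
⇒ k = -11.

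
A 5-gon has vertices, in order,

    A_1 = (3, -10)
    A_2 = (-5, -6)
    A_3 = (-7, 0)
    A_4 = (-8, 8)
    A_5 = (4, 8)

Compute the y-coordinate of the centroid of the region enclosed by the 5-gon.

86/163

Apply the shoelace (surveyor's) formula. First the cross-terms c_i = x_i·y_{i+1} − x_{i+1}·y_i:
  -68, -42, -56, -96, -64  ⇒  2A = -326, A = -163.
Then Σ (y_i + y_{i+1})·c_i = -516, so ȳ = -516 / (6·(-163)) = 86/163.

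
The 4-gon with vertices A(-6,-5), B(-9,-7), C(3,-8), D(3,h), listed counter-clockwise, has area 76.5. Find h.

6

Write out the shoelace sum; only the two edges meeting at D involve h:
2·Area = [(3·h − 3·(-8)) + (3·(-5) − (-6)·h)] + 90
       = 9·h + 99 = 153
⇒ h = 6.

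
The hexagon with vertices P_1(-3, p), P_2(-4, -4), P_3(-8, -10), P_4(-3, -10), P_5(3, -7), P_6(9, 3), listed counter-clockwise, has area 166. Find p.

The doubled signed area Σ (x_i y_{i+1} − x_{i+1} y_i) is linear in p.
With p=0 it equals 202; the coefficient of p is 13 (from the two edges through P_1).
So 13·p + 202 = 2·166 = 332 ⇒ p = 10.

10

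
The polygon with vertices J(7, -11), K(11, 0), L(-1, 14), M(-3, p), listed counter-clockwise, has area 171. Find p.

1

Write out the shoelace sum; only the two edges meeting at M involve p:
2·Area = [((-1)·p − (-3)·14) + ((-3)·(-11) − 7·p)] + 275
       = -8·p + 350 = 342
⇒ p = 1.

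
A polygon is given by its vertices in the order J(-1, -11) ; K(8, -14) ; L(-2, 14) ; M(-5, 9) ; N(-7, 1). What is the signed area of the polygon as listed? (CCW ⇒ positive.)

187

Apply Gauss's area formula: 2A = Σ (x_i·y_{i+1} − x_{i+1}·y_i), indices taken mod 5.
J→K: (-1)(-14) − (8)(-11) = 102
K→L: (8)(14) − (-2)(-14) = 84
L→M: (-2)(9) − (-5)(14) = 52
M→N: (-5)(1) − (-7)(9) = 58
N→J: (-7)(-11) − (-1)(1) = 78
Σ = 374
Signed area = Σ/2 = 187 (positive ⇒ counter-clockwise traversal).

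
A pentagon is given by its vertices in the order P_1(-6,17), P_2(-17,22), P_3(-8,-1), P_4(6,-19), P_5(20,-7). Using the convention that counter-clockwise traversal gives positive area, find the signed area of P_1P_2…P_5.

572

Apply the surveyor's formula: 2A = Σ (x_i·y_{i+1} − x_{i+1}·y_i), indices taken mod 5.
P_1→P_2: (-6)(22) − (-17)(17) = 157
P_2→P_3: (-17)(-1) − (-8)(22) = 193
P_3→P_4: (-8)(-19) − (6)(-1) = 158
P_4→P_5: (6)(-7) − (20)(-19) = 338
P_5→P_1: (20)(17) − (-6)(-7) = 298
Σ = 1144
Signed area = Σ/2 = 572 (positive ⇒ counter-clockwise traversal).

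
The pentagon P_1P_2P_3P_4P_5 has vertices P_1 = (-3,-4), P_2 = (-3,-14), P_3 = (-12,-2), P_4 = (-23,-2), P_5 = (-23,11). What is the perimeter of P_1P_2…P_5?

74

|P_1P_2| = √((0)² + (-10)²) = √100 = 10
|P_2P_3| = √((-9)² + (12)²) = √225 = 15
|P_3P_4| = √((-11)² + (0)²) = √121 = 11
|P_4P_5| = √((0)² + (13)²) = √169 = 13
|P_5P_1| = √((20)² + (-15)²) = √625 = 25
Perimeter = 10 + 15 + 11 + 13 + 25 = 74.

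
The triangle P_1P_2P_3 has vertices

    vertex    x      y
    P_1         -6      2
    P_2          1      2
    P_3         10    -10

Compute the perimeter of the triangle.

|P_1P_2| = √((7)² + (0)²) = √49 = 7
|P_2P_3| = √((9)² + (-12)²) = √225 = 15
|P_3P_1| = √((-16)² + (12)²) = √400 = 20
Perimeter = 7 + 15 + 20 = 42.

42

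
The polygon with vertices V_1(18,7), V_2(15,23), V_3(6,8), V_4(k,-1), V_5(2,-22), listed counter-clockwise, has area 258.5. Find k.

6

The doubled signed area Σ (x_i y_{i+1} − x_{i+1} y_i) is linear in k.
With k=0 it equals 697; the coefficient of k is -30 (from the two edges through V_4).
So -30·k + 697 = 2·258.5 = 517 ⇒ k = 6.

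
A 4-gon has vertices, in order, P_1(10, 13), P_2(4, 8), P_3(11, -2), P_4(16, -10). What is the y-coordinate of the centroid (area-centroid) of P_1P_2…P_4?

Apply the surveyor's formula. First the cross-terms c_i = x_i·y_{i+1} − x_{i+1}·y_i:
  28, -96, -78, 308  ⇒  2A = 162, A = 81.
Then Σ (y_i + y_{i+1})·c_i = 1872, so ȳ = 1872 / (6·81) = 104/27.

104/27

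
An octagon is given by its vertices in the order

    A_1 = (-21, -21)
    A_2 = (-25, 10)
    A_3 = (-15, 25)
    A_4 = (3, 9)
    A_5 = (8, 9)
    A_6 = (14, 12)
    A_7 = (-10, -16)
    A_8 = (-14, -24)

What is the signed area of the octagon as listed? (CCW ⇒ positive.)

A_1→A_2: (-21)(10) − (-25)(-21) = -735
A_2→A_3: (-25)(25) − (-15)(10) = -475
A_3→A_4: (-15)(9) − (3)(25) = -210
A_4→A_5: (3)(9) − (8)(9) = -45
A_5→A_6: (8)(12) − (14)(9) = -30
A_6→A_7: (14)(-16) − (-10)(12) = -104
A_7→A_8: (-10)(-24) − (-14)(-16) = 16
A_8→A_1: (-14)(-21) − (-21)(-24) = -210
Σ = -1793
Signed area = Σ/2 = -896.5 (negative ⇒ clockwise traversal).

-896.5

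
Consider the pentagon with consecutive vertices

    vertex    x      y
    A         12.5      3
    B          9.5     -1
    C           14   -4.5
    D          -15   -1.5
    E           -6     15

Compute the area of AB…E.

298.875

Apply the shoelace (surveyor's) formula: 2A = Σ (x_i·y_{i+1} − x_{i+1}·y_i), indices taken mod 5.
Cross-terms: -41, -28.75, -88.5, -234, -205.5  ⇒  Σ = -597.75
Area = |Σ|/2 = 298.875.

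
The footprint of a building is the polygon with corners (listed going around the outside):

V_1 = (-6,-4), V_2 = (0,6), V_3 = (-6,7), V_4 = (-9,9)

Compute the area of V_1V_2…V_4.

49.5

Apply the shoelace (surveyor's) formula: 2A = Σ (x_i·y_{i+1} − x_{i+1}·y_i), indices taken mod 4.
Cross-terms: -36, 36, 9, 90  ⇒  Σ = 99
Area = |Σ|/2 = 49.5.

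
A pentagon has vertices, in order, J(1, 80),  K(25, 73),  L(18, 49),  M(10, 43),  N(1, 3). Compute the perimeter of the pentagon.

178

|JK| = √((24)² + (-7)²) = √625 = 25
|KL| = √((-7)² + (-24)²) = √625 = 25
|LM| = √((-8)² + (-6)²) = √100 = 10
|MN| = √((-9)² + (-40)²) = √1681 = 41
|NJ| = √((0)² + (77)²) = √5929 = 77
Perimeter = 25 + 25 + 10 + 41 + 77 = 178.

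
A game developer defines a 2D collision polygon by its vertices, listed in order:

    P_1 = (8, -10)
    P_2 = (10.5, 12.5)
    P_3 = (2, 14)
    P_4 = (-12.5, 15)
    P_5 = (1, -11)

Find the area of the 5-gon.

366.25

Apply the shoelace (surveyor's) formula: 2A = Σ (x_i·y_{i+1} − x_{i+1}·y_i), indices taken mod 5.
Σ = (205) + (122) + (205) + (122.5) + (78) = 732.5
Area = |Σ|/2 = 366.25.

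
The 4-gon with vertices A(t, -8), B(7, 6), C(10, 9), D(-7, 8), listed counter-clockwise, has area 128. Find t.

1

The doubled signed area Σ (x_i y_{i+1} − x_{i+1} y_i) is linear in t.
With t=0 it equals 258; the coefficient of t is -2 (from the two edges through A).
So -2·t + 258 = 2·128 = 256 ⇒ t = 1.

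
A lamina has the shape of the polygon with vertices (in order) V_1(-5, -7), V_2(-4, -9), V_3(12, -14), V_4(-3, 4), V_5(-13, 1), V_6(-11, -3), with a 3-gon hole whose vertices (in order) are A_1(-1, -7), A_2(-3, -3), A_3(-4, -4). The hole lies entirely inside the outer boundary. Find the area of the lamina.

171

Outer boundary:
V_1→V_2: (-5)(-9) − (-4)(-7) = 17
V_2→V_3: (-4)(-14) − (12)(-9) = 164
V_3→V_4: (12)(4) − (-3)(-14) = 6
V_4→V_5: (-3)(1) − (-13)(4) = 49
V_5→V_6: (-13)(-3) − (-11)(1) = 50
V_6→V_1: (-11)(-7) − (-5)(-3) = 62
Σ = 348
Area = |Σ|/2 = 174.
Hole:
Cross-terms: -18, 0, 24  ⇒  Σ = 6
Area = |Σ|/2 = 3.
Net area = 174 − 3 = 171.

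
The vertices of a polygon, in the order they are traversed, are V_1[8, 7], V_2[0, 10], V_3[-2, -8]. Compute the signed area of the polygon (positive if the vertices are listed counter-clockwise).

Apply the shoelace formula: 2A = Σ (x_i·y_{i+1} − x_{i+1}·y_i), indices taken mod 3.
Cross-terms: 80, 20, 50  ⇒  Σ = 150
Signed area = Σ/2 = 75 (positive ⇒ counter-clockwise traversal).

75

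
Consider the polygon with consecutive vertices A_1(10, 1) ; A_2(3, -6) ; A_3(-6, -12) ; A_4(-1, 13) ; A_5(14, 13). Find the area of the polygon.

Σ = (-63) + (-72) + (-90) + (-195) + (-116) = -536
Area = |Σ|/2 = 268.

268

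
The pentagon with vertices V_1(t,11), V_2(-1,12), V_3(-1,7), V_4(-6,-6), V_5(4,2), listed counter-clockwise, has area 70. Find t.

Write out the shoelace sum; only the two edges meeting at V_1 involve t:
2·Area = [(4·11 − t·2) + (t·12 − (-1)·11)] + 65
       = 10·t + 120 = 140
⇒ t = 2.

2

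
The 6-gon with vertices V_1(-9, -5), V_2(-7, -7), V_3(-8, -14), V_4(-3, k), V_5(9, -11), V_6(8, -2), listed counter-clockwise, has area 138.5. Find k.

-12

Write out the shoelace sum; only the two edges meeting at V_4 involve k:
2·Area = [((-8)·k − (-3)·(-14)) + ((-3)·(-11) − 9·k)] + 82
       = -17·k + 73 = 277
⇒ k = -12.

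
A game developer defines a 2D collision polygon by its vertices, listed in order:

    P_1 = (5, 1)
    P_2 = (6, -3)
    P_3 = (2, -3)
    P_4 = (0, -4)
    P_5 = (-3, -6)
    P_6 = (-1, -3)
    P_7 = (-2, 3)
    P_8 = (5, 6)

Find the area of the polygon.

55.5

Σ = (-21) + (-12) + (-8) + (-12) + (3) + (-9) + (-27) + (-25) = -111
Area = |Σ|/2 = 55.5.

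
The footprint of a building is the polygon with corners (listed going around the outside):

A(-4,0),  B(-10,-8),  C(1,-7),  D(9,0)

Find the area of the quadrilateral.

86.5

Σ = (32) + (78) + (63) + (0) = 173
Area = |Σ|/2 = 86.5.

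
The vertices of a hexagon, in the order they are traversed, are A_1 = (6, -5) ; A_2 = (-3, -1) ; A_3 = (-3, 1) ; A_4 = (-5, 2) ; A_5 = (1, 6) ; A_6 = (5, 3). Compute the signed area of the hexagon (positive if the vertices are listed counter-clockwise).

Apply the shoelace (surveyor's) formula: 2A = Σ (x_i·y_{i+1} − x_{i+1}·y_i), indices taken mod 6.
Cross-terms: -21, -6, -1, -32, -27, -43  ⇒  Σ = -130
Signed area = Σ/2 = -65 (negative ⇒ clockwise traversal).

-65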